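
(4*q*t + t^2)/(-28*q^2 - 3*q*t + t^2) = -t/(7*q - t)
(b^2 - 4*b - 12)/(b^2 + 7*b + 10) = (b - 6)/(b + 5)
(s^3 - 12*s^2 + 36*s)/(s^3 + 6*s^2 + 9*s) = (s^2 - 12*s + 36)/(s^2 + 6*s + 9)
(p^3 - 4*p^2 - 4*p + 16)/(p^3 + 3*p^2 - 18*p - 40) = (p - 2)/(p + 5)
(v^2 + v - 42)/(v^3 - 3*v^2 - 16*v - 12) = (v + 7)/(v^2 + 3*v + 2)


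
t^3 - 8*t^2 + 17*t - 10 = (t - 5)*(t - 2)*(t - 1)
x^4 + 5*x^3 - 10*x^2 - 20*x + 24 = (x - 2)*(x - 1)*(x + 2)*(x + 6)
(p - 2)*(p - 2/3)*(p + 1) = p^3 - 5*p^2/3 - 4*p/3 + 4/3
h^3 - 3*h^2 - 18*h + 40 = (h - 5)*(h - 2)*(h + 4)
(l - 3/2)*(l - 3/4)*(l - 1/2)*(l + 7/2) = l^4 + 3*l^3/4 - 59*l^2/8 + 117*l/16 - 63/32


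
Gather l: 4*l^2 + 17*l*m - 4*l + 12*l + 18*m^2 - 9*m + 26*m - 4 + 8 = 4*l^2 + l*(17*m + 8) + 18*m^2 + 17*m + 4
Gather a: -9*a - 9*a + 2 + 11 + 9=22 - 18*a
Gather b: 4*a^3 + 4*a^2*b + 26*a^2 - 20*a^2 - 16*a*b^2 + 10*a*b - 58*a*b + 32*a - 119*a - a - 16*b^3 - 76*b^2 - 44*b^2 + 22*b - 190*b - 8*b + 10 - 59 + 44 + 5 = 4*a^3 + 6*a^2 - 88*a - 16*b^3 + b^2*(-16*a - 120) + b*(4*a^2 - 48*a - 176)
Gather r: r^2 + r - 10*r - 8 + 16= r^2 - 9*r + 8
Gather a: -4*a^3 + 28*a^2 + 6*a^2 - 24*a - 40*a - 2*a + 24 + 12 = -4*a^3 + 34*a^2 - 66*a + 36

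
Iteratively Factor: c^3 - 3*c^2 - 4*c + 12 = (c - 3)*(c^2 - 4) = (c - 3)*(c - 2)*(c + 2)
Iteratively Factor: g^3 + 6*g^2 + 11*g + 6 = (g + 2)*(g^2 + 4*g + 3) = (g + 1)*(g + 2)*(g + 3)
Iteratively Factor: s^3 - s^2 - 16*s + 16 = (s - 4)*(s^2 + 3*s - 4) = (s - 4)*(s + 4)*(s - 1)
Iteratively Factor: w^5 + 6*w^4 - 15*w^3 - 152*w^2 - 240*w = (w + 4)*(w^4 + 2*w^3 - 23*w^2 - 60*w) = (w + 3)*(w + 4)*(w^3 - w^2 - 20*w) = (w + 3)*(w + 4)^2*(w^2 - 5*w) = w*(w + 3)*(w + 4)^2*(w - 5)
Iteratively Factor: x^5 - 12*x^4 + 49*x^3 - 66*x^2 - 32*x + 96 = (x + 1)*(x^4 - 13*x^3 + 62*x^2 - 128*x + 96) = (x - 4)*(x + 1)*(x^3 - 9*x^2 + 26*x - 24) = (x - 4)*(x - 2)*(x + 1)*(x^2 - 7*x + 12) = (x - 4)*(x - 3)*(x - 2)*(x + 1)*(x - 4)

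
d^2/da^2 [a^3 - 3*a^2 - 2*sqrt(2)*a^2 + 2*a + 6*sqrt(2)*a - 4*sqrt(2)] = 6*a - 6 - 4*sqrt(2)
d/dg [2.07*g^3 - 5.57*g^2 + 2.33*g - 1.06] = 6.21*g^2 - 11.14*g + 2.33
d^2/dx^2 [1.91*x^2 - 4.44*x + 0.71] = 3.82000000000000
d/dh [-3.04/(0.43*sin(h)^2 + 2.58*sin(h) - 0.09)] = (2.6144*sin(h) + 7.8432)*cos(h)/(0.43*sin(h)^2 + 2.58*sin(h) - 0.09)^2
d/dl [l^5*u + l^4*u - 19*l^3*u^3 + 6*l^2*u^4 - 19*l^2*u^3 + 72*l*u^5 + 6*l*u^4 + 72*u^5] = u*(5*l^4 + 4*l^3 - 57*l^2*u^2 + 12*l*u^3 - 38*l*u^2 + 72*u^4 + 6*u^3)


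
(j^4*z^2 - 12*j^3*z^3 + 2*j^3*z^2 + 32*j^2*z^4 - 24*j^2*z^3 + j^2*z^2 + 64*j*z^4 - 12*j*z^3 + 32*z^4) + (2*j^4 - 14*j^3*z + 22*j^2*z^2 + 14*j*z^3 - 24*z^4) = j^4*z^2 + 2*j^4 - 12*j^3*z^3 + 2*j^3*z^2 - 14*j^3*z + 32*j^2*z^4 - 24*j^2*z^3 + 23*j^2*z^2 + 64*j*z^4 + 2*j*z^3 + 8*z^4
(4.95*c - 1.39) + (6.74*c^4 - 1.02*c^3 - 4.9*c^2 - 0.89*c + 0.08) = 6.74*c^4 - 1.02*c^3 - 4.9*c^2 + 4.06*c - 1.31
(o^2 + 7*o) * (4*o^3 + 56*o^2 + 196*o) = 4*o^5 + 84*o^4 + 588*o^3 + 1372*o^2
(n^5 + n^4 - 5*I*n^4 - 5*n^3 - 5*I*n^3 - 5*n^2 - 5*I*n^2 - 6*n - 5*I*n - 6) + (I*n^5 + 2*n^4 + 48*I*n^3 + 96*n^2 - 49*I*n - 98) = n^5 + I*n^5 + 3*n^4 - 5*I*n^4 - 5*n^3 + 43*I*n^3 + 91*n^2 - 5*I*n^2 - 6*n - 54*I*n - 104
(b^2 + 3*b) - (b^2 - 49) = 3*b + 49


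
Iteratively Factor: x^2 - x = (x)*(x - 1)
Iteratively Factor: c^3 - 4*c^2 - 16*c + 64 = (c + 4)*(c^2 - 8*c + 16) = (c - 4)*(c + 4)*(c - 4)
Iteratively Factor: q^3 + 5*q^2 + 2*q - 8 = (q + 4)*(q^2 + q - 2) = (q - 1)*(q + 4)*(q + 2)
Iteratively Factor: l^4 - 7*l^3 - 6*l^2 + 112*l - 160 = (l - 2)*(l^3 - 5*l^2 - 16*l + 80) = (l - 5)*(l - 2)*(l^2 - 16) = (l - 5)*(l - 4)*(l - 2)*(l + 4)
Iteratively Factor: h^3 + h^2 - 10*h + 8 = (h - 1)*(h^2 + 2*h - 8) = (h - 1)*(h + 4)*(h - 2)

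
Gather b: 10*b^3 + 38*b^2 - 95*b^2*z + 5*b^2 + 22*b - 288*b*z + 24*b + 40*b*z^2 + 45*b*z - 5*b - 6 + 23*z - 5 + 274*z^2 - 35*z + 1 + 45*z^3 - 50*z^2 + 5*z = 10*b^3 + b^2*(43 - 95*z) + b*(40*z^2 - 243*z + 41) + 45*z^3 + 224*z^2 - 7*z - 10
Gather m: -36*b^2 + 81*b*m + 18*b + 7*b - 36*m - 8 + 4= -36*b^2 + 25*b + m*(81*b - 36) - 4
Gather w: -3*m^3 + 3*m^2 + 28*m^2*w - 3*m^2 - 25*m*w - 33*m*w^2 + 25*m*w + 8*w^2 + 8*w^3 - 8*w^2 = -3*m^3 + 28*m^2*w - 33*m*w^2 + 8*w^3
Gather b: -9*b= -9*b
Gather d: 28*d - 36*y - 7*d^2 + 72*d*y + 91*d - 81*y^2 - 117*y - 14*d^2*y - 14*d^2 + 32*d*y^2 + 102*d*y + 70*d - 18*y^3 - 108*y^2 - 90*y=d^2*(-14*y - 21) + d*(32*y^2 + 174*y + 189) - 18*y^3 - 189*y^2 - 243*y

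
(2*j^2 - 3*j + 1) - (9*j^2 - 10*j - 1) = -7*j^2 + 7*j + 2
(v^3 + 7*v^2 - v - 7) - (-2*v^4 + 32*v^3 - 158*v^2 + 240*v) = 2*v^4 - 31*v^3 + 165*v^2 - 241*v - 7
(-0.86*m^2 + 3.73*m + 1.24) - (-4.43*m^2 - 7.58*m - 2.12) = 3.57*m^2 + 11.31*m + 3.36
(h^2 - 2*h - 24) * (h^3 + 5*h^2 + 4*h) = h^5 + 3*h^4 - 30*h^3 - 128*h^2 - 96*h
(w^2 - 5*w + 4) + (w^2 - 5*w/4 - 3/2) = 2*w^2 - 25*w/4 + 5/2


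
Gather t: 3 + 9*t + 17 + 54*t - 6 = 63*t + 14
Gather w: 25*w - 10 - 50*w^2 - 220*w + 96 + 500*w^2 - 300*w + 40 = 450*w^2 - 495*w + 126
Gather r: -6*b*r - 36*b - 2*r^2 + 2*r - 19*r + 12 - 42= -36*b - 2*r^2 + r*(-6*b - 17) - 30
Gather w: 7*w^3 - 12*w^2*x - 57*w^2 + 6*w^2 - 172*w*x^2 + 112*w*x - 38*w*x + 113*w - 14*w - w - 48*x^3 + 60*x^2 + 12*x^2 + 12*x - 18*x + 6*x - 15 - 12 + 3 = 7*w^3 + w^2*(-12*x - 51) + w*(-172*x^2 + 74*x + 98) - 48*x^3 + 72*x^2 - 24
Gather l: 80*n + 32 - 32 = 80*n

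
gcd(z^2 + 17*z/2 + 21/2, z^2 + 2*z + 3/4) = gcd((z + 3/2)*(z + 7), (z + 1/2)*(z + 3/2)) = z + 3/2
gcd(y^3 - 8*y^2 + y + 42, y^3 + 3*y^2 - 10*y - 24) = y^2 - y - 6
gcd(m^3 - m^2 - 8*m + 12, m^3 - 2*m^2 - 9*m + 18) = m^2 + m - 6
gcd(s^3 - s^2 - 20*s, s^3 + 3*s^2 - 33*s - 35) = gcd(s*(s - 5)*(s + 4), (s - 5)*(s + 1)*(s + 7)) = s - 5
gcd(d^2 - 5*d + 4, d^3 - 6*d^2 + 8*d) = d - 4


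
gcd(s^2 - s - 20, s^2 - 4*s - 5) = s - 5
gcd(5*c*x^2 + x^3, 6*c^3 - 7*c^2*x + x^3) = 1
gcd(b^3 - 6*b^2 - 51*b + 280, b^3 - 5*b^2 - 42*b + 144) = b - 8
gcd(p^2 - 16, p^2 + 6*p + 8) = p + 4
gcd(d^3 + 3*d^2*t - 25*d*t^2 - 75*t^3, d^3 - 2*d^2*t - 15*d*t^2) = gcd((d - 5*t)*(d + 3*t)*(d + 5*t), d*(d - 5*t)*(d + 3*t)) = -d^2 + 2*d*t + 15*t^2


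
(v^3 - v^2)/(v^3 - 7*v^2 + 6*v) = v/(v - 6)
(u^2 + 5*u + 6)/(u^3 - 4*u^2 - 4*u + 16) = (u + 3)/(u^2 - 6*u + 8)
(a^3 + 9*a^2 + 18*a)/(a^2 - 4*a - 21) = a*(a + 6)/(a - 7)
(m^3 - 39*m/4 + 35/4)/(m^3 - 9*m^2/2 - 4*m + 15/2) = (4*m^2 + 4*m - 35)/(2*(2*m^2 - 7*m - 15))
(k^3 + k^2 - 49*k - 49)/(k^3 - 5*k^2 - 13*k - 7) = (k + 7)/(k + 1)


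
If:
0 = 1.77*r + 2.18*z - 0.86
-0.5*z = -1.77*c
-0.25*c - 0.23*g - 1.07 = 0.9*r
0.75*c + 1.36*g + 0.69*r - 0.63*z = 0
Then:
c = 0.50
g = 1.40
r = -1.68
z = 1.76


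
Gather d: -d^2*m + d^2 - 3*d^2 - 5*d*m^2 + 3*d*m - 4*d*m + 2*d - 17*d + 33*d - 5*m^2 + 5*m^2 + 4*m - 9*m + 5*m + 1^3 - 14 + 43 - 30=d^2*(-m - 2) + d*(-5*m^2 - m + 18)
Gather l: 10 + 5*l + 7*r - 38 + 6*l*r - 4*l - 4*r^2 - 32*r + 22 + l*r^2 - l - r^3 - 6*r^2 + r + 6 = l*(r^2 + 6*r) - r^3 - 10*r^2 - 24*r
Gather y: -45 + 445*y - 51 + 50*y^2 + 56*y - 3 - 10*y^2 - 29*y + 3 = 40*y^2 + 472*y - 96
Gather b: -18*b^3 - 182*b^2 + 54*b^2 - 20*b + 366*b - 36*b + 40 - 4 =-18*b^3 - 128*b^2 + 310*b + 36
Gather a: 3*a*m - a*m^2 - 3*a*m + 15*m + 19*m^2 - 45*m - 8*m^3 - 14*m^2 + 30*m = -a*m^2 - 8*m^3 + 5*m^2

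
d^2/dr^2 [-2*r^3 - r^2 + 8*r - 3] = -12*r - 2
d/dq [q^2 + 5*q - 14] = 2*q + 5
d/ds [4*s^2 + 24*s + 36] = 8*s + 24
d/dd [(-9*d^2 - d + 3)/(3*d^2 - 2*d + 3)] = 3*(7*d^2 - 24*d + 1)/(9*d^4 - 12*d^3 + 22*d^2 - 12*d + 9)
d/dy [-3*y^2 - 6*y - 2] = -6*y - 6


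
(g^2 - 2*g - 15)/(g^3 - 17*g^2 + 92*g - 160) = (g + 3)/(g^2 - 12*g + 32)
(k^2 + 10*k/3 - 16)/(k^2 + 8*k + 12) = (k - 8/3)/(k + 2)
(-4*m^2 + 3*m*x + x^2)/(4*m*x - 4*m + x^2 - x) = (-m + x)/(x - 1)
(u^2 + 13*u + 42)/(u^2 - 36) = (u + 7)/(u - 6)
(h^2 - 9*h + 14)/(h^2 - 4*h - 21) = (h - 2)/(h + 3)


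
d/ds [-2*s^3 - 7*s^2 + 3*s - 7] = -6*s^2 - 14*s + 3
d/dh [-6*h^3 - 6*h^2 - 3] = 6*h*(-3*h - 2)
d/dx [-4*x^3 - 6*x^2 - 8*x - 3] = -12*x^2 - 12*x - 8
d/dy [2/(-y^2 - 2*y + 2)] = 4*(y + 1)/(y^2 + 2*y - 2)^2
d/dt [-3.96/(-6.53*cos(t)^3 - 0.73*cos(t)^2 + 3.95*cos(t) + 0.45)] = (77.5764*cos(t)^2 + 5.7816*cos(t) - 15.642)*sin(t)/(6.53*cos(t)^3 + 0.73*cos(t)^2 - 3.95*cos(t) - 0.45)^2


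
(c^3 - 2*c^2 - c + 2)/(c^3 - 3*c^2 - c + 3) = (c - 2)/(c - 3)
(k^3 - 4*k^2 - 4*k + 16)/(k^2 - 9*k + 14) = (k^2 - 2*k - 8)/(k - 7)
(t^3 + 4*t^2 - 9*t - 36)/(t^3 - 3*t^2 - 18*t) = (t^2 + t - 12)/(t*(t - 6))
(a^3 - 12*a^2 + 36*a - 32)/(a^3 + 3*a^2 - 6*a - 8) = (a^2 - 10*a + 16)/(a^2 + 5*a + 4)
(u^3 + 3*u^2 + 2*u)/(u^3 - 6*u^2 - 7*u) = (u + 2)/(u - 7)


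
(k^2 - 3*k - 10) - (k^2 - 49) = 39 - 3*k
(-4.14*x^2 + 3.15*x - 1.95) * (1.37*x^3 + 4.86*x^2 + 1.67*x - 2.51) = -5.6718*x^5 - 15.8049*x^4 + 5.7237*x^3 + 6.1749*x^2 - 11.163*x + 4.8945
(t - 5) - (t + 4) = -9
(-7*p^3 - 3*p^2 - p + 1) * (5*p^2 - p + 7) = -35*p^5 - 8*p^4 - 51*p^3 - 15*p^2 - 8*p + 7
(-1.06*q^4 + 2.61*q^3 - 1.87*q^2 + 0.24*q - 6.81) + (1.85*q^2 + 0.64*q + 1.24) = -1.06*q^4 + 2.61*q^3 - 0.02*q^2 + 0.88*q - 5.57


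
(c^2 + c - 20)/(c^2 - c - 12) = (c + 5)/(c + 3)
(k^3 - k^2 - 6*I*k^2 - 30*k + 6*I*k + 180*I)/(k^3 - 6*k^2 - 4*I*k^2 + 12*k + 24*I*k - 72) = (k + 5)/(k + 2*I)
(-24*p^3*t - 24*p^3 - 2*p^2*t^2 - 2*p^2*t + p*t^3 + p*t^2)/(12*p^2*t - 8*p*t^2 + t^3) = p*(-4*p*t - 4*p - t^2 - t)/(t*(2*p - t))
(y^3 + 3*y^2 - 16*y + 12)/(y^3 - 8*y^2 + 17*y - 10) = (y + 6)/(y - 5)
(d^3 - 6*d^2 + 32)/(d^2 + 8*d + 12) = (d^2 - 8*d + 16)/(d + 6)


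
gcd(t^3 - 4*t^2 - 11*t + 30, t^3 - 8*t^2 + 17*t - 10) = t^2 - 7*t + 10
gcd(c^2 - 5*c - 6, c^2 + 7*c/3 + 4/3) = c + 1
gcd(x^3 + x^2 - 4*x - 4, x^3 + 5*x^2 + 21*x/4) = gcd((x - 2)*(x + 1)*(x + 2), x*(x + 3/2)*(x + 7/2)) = 1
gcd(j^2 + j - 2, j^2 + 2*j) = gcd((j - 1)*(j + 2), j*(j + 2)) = j + 2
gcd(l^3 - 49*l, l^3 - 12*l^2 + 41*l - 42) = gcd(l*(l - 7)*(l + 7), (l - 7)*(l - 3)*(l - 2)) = l - 7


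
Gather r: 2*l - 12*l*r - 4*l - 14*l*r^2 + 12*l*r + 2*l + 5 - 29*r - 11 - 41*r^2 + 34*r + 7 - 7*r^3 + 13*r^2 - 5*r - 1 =-7*r^3 + r^2*(-14*l - 28)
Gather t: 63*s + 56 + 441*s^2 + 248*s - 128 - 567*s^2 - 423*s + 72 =-126*s^2 - 112*s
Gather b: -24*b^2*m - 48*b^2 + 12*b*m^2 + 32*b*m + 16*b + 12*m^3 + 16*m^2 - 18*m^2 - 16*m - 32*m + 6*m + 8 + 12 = b^2*(-24*m - 48) + b*(12*m^2 + 32*m + 16) + 12*m^3 - 2*m^2 - 42*m + 20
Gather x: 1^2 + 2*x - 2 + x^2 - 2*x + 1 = x^2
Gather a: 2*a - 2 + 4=2*a + 2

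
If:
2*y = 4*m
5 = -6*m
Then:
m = -5/6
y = -5/3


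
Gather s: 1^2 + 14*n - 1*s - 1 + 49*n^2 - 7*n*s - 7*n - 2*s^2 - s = 49*n^2 + 7*n - 2*s^2 + s*(-7*n - 2)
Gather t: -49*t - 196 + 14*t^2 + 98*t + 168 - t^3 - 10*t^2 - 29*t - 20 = -t^3 + 4*t^2 + 20*t - 48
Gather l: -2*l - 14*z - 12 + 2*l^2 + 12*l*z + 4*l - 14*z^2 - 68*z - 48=2*l^2 + l*(12*z + 2) - 14*z^2 - 82*z - 60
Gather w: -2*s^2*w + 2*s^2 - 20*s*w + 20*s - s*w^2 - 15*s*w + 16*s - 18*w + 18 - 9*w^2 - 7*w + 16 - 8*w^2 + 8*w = 2*s^2 + 36*s + w^2*(-s - 17) + w*(-2*s^2 - 35*s - 17) + 34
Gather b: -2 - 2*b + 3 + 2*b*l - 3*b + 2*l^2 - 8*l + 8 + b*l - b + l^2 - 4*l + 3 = b*(3*l - 6) + 3*l^2 - 12*l + 12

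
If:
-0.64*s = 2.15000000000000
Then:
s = -3.36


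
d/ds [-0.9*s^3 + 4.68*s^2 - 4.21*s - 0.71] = -2.7*s^2 + 9.36*s - 4.21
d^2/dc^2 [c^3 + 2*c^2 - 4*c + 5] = 6*c + 4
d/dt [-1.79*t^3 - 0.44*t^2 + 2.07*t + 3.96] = -5.37*t^2 - 0.88*t + 2.07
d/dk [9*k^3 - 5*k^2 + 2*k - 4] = 27*k^2 - 10*k + 2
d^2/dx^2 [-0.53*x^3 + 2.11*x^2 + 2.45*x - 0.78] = 4.22 - 3.18*x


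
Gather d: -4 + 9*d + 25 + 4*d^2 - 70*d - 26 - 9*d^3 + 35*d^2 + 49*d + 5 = -9*d^3 + 39*d^2 - 12*d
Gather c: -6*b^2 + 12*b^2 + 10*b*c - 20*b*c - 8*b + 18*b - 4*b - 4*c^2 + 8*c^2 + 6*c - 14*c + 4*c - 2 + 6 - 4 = 6*b^2 + 6*b + 4*c^2 + c*(-10*b - 4)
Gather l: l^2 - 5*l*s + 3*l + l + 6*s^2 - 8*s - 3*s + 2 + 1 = l^2 + l*(4 - 5*s) + 6*s^2 - 11*s + 3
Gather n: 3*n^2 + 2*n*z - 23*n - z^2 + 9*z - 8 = 3*n^2 + n*(2*z - 23) - z^2 + 9*z - 8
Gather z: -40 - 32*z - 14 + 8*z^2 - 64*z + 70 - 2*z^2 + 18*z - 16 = 6*z^2 - 78*z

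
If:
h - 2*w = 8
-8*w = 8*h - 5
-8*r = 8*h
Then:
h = 37/12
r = -37/12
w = -59/24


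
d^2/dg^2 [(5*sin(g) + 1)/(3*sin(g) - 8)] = 43*(-3*sin(g)^2 - 8*sin(g) + 6)/(3*sin(g) - 8)^3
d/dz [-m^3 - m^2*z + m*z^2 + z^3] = -m^2 + 2*m*z + 3*z^2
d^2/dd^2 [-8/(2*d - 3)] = -64/(2*d - 3)^3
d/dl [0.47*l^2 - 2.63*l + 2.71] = 0.94*l - 2.63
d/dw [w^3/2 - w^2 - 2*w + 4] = 3*w^2/2 - 2*w - 2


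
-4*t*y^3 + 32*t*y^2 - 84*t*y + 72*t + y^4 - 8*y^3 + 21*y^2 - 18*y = (-4*t + y)*(y - 3)^2*(y - 2)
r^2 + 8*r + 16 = (r + 4)^2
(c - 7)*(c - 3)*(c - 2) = c^3 - 12*c^2 + 41*c - 42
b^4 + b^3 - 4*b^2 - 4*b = b*(b - 2)*(b + 1)*(b + 2)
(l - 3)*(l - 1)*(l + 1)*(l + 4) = l^4 + l^3 - 13*l^2 - l + 12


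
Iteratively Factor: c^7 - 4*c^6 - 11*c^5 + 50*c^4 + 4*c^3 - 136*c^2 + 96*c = (c - 2)*(c^6 - 2*c^5 - 15*c^4 + 20*c^3 + 44*c^2 - 48*c) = (c - 4)*(c - 2)*(c^5 + 2*c^4 - 7*c^3 - 8*c^2 + 12*c) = (c - 4)*(c - 2)*(c + 3)*(c^4 - c^3 - 4*c^2 + 4*c) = (c - 4)*(c - 2)^2*(c + 3)*(c^3 + c^2 - 2*c) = c*(c - 4)*(c - 2)^2*(c + 3)*(c^2 + c - 2) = c*(c - 4)*(c - 2)^2*(c - 1)*(c + 3)*(c + 2)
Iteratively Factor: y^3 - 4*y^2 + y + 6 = (y + 1)*(y^2 - 5*y + 6) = (y - 3)*(y + 1)*(y - 2)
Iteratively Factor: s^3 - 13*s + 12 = (s + 4)*(s^2 - 4*s + 3) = (s - 1)*(s + 4)*(s - 3)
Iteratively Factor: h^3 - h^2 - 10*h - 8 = (h - 4)*(h^2 + 3*h + 2) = (h - 4)*(h + 2)*(h + 1)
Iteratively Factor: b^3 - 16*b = (b - 4)*(b^2 + 4*b) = b*(b - 4)*(b + 4)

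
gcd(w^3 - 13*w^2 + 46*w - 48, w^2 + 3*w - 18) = w - 3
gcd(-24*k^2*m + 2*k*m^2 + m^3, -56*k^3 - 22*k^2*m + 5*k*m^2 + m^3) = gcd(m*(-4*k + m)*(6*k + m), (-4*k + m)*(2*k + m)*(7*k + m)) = 4*k - m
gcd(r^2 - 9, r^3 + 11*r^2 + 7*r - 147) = r - 3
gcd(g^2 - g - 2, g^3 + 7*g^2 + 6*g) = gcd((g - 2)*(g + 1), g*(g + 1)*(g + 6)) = g + 1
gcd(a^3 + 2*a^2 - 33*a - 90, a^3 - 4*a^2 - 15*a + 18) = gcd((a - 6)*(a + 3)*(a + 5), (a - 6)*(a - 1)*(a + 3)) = a^2 - 3*a - 18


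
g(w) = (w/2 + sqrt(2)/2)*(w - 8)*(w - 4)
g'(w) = (w/2 + sqrt(2)/2)*(w - 8) + (w/2 + sqrt(2)/2)*(w - 4) + (w - 8)*(w - 4)/2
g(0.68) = 25.45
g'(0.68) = 1.01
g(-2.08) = -20.40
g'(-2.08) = 36.02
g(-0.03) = 22.40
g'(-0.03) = 7.83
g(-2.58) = -40.58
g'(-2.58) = 44.81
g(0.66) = 25.43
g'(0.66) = 1.18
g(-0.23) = 20.61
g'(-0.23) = 10.03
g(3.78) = 2.41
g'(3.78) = -11.07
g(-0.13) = 21.56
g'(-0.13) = 8.92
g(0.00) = 22.63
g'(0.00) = 7.51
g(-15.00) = -2968.49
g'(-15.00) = 503.80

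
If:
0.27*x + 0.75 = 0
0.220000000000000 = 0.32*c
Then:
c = 0.69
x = -2.78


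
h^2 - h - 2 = (h - 2)*(h + 1)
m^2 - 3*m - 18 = (m - 6)*(m + 3)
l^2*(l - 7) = l^3 - 7*l^2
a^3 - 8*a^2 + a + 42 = (a - 7)*(a - 3)*(a + 2)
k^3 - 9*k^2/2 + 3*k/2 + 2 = (k - 4)*(k - 1)*(k + 1/2)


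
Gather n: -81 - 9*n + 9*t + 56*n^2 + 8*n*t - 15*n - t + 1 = 56*n^2 + n*(8*t - 24) + 8*t - 80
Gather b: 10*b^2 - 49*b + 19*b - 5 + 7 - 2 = 10*b^2 - 30*b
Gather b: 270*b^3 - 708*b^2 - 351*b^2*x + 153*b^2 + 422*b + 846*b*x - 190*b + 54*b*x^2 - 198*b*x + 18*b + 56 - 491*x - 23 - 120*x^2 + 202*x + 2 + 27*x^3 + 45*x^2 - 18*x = 270*b^3 + b^2*(-351*x - 555) + b*(54*x^2 + 648*x + 250) + 27*x^3 - 75*x^2 - 307*x + 35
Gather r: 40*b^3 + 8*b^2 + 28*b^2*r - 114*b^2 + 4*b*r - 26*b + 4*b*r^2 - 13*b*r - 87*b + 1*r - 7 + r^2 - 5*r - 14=40*b^3 - 106*b^2 - 113*b + r^2*(4*b + 1) + r*(28*b^2 - 9*b - 4) - 21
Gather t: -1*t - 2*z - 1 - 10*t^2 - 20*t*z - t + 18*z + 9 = -10*t^2 + t*(-20*z - 2) + 16*z + 8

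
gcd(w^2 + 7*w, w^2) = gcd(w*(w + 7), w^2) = w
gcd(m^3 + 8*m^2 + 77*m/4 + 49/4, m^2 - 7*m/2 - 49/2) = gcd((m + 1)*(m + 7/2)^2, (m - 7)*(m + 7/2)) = m + 7/2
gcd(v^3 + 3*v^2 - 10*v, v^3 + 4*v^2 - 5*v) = v^2 + 5*v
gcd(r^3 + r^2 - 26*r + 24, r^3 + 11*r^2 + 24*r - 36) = r^2 + 5*r - 6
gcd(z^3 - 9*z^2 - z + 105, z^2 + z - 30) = z - 5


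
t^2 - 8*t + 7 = (t - 7)*(t - 1)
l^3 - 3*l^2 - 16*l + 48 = (l - 4)*(l - 3)*(l + 4)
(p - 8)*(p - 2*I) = p^2 - 8*p - 2*I*p + 16*I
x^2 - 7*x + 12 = (x - 4)*(x - 3)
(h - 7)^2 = h^2 - 14*h + 49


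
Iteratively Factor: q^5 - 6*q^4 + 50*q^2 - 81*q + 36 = (q - 4)*(q^4 - 2*q^3 - 8*q^2 + 18*q - 9) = (q - 4)*(q - 3)*(q^3 + q^2 - 5*q + 3) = (q - 4)*(q - 3)*(q + 3)*(q^2 - 2*q + 1) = (q - 4)*(q - 3)*(q - 1)*(q + 3)*(q - 1)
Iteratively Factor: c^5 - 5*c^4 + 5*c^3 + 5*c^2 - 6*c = (c)*(c^4 - 5*c^3 + 5*c^2 + 5*c - 6) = c*(c - 2)*(c^3 - 3*c^2 - c + 3) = c*(c - 3)*(c - 2)*(c^2 - 1) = c*(c - 3)*(c - 2)*(c + 1)*(c - 1)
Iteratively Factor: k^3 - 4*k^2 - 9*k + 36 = (k + 3)*(k^2 - 7*k + 12) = (k - 4)*(k + 3)*(k - 3)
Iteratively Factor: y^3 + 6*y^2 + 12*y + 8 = (y + 2)*(y^2 + 4*y + 4) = (y + 2)^2*(y + 2)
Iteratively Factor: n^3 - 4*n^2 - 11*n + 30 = (n - 5)*(n^2 + n - 6) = (n - 5)*(n - 2)*(n + 3)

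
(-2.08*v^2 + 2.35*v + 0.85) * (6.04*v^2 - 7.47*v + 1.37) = -12.5632*v^4 + 29.7316*v^3 - 15.2701*v^2 - 3.13*v + 1.1645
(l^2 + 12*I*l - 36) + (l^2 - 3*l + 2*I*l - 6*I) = 2*l^2 - 3*l + 14*I*l - 36 - 6*I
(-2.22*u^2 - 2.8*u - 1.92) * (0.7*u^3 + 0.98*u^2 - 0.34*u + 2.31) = -1.554*u^5 - 4.1356*u^4 - 3.3332*u^3 - 6.0578*u^2 - 5.8152*u - 4.4352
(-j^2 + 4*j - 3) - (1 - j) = -j^2 + 5*j - 4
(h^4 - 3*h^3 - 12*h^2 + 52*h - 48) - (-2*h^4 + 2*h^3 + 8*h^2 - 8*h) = 3*h^4 - 5*h^3 - 20*h^2 + 60*h - 48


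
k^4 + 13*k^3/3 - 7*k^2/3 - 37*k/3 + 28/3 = (k - 1)^2*(k + 7/3)*(k + 4)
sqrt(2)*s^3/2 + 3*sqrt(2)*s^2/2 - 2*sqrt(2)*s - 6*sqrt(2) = (s - 2)*(s + 3)*(sqrt(2)*s/2 + sqrt(2))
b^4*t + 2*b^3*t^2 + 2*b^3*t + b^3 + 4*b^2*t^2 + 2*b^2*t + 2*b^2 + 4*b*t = b*(b + 2)*(b + 2*t)*(b*t + 1)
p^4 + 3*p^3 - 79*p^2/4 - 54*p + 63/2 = (p - 1/2)*(p + 7/2)*(p - 3*sqrt(2))*(p + 3*sqrt(2))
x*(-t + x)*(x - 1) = -t*x^2 + t*x + x^3 - x^2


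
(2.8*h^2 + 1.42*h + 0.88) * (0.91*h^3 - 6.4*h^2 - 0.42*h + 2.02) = 2.548*h^5 - 16.6278*h^4 - 9.4632*h^3 - 0.572400000000001*h^2 + 2.4988*h + 1.7776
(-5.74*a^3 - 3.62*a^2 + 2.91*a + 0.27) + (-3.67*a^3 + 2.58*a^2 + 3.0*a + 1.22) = -9.41*a^3 - 1.04*a^2 + 5.91*a + 1.49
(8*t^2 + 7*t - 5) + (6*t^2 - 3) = 14*t^2 + 7*t - 8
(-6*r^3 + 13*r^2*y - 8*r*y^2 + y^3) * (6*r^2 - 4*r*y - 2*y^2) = -36*r^5 + 102*r^4*y - 88*r^3*y^2 + 12*r^2*y^3 + 12*r*y^4 - 2*y^5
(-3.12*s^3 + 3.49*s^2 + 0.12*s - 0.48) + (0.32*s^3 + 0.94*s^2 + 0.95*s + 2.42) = -2.8*s^3 + 4.43*s^2 + 1.07*s + 1.94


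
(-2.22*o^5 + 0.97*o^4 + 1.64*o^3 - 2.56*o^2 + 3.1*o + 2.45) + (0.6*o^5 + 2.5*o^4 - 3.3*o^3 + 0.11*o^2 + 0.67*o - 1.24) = -1.62*o^5 + 3.47*o^4 - 1.66*o^3 - 2.45*o^2 + 3.77*o + 1.21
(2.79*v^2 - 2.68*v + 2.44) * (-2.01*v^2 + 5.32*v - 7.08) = -5.6079*v^4 + 20.2296*v^3 - 38.9152*v^2 + 31.9552*v - 17.2752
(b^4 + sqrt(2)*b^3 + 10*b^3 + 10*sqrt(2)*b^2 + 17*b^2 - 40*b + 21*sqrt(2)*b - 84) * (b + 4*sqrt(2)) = b^5 + 5*sqrt(2)*b^4 + 10*b^4 + 25*b^3 + 50*sqrt(2)*b^3 + 40*b^2 + 89*sqrt(2)*b^2 - 160*sqrt(2)*b + 84*b - 336*sqrt(2)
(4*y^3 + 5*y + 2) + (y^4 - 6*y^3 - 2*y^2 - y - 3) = y^4 - 2*y^3 - 2*y^2 + 4*y - 1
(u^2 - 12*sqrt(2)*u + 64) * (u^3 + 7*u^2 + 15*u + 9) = u^5 - 12*sqrt(2)*u^4 + 7*u^4 - 84*sqrt(2)*u^3 + 79*u^3 - 180*sqrt(2)*u^2 + 457*u^2 - 108*sqrt(2)*u + 960*u + 576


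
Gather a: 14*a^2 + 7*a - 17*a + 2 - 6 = 14*a^2 - 10*a - 4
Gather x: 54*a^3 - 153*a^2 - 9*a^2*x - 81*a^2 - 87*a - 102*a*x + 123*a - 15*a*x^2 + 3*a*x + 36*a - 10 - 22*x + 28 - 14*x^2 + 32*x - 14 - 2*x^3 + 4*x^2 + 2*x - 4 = 54*a^3 - 234*a^2 + 72*a - 2*x^3 + x^2*(-15*a - 10) + x*(-9*a^2 - 99*a + 12)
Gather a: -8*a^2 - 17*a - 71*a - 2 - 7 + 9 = -8*a^2 - 88*a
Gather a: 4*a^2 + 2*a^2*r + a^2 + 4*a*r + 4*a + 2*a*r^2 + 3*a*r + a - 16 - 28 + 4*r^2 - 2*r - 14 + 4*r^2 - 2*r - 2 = a^2*(2*r + 5) + a*(2*r^2 + 7*r + 5) + 8*r^2 - 4*r - 60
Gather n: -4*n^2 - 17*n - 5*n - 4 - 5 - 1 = -4*n^2 - 22*n - 10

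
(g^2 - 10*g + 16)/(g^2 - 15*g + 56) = (g - 2)/(g - 7)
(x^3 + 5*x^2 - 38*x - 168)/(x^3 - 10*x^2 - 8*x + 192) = (x + 7)/(x - 8)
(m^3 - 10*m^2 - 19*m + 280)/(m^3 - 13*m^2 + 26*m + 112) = (m + 5)/(m + 2)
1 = 1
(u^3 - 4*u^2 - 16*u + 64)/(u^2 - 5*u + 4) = (u^2 - 16)/(u - 1)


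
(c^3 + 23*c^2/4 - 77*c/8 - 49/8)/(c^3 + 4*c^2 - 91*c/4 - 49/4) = (4*c - 7)/(2*(2*c - 7))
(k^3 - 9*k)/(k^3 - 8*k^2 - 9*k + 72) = k/(k - 8)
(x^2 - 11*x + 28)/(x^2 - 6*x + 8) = (x - 7)/(x - 2)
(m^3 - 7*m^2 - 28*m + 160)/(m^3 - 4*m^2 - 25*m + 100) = (m - 8)/(m - 5)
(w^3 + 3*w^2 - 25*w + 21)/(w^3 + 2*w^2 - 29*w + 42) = (w - 1)/(w - 2)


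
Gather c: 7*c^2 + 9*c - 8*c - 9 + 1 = 7*c^2 + c - 8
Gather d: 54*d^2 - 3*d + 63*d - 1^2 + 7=54*d^2 + 60*d + 6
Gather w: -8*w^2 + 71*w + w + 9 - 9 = -8*w^2 + 72*w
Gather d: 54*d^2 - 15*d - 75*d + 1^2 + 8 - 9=54*d^2 - 90*d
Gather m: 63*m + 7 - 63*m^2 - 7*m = -63*m^2 + 56*m + 7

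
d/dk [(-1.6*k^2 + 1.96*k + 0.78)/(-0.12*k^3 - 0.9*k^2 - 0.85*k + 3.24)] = (-0.192*k^4 + 0.4704*k^3 + 3.4048*k^2 - 8.964*k + 7.0134)/(0.0144*k^6 + 0.216*k^5 + 1.014*k^4 + 0.7524*k^3 - 5.1095*k^2 - 5.508*k + 10.4976)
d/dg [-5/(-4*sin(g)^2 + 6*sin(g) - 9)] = 10*(3 - 4*sin(g))*cos(g)/(4*sin(g)^2 - 6*sin(g) + 9)^2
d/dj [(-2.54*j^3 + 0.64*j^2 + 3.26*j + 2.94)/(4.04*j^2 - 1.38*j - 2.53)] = (-10.2616*j^4 + 7.0104*j^3 + 5.225*j^2 - 26.9936*j - 4.1906)/(16.3216*j^4 - 11.1504*j^3 - 18.538*j^2 + 6.9828*j + 6.4009)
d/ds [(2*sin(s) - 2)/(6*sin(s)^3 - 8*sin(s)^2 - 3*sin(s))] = 2*(-12*sin(s)^3 + 26*sin(s)^2 - 16*sin(s) - 3)*cos(s)/((8*sin(s) + 3*cos(2*s))^2*sin(s)^2)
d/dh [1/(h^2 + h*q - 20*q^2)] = (-2*h - q)/(h^2 + h*q - 20*q^2)^2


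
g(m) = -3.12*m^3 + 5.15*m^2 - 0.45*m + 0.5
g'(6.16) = -292.17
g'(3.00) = -53.79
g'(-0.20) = -2.88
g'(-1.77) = -48.00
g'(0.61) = 2.35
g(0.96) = 2.05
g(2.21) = -9.02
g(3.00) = -38.74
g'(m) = -9.36*m^2 + 10.3*m - 0.45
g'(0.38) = 2.11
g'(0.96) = 0.81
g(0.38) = 0.90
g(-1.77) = 34.73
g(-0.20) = 0.82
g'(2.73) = -42.09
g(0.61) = 1.43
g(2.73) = -25.83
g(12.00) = -4654.66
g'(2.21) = -23.40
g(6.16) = -536.14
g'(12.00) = -1224.69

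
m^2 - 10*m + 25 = (m - 5)^2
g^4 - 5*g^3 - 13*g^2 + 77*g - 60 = (g - 5)*(g - 3)*(g - 1)*(g + 4)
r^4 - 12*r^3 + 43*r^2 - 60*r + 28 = (r - 7)*(r - 2)^2*(r - 1)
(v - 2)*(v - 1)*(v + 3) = v^3 - 7*v + 6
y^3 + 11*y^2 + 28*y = y*(y + 4)*(y + 7)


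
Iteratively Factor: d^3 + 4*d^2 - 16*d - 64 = (d - 4)*(d^2 + 8*d + 16) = (d - 4)*(d + 4)*(d + 4)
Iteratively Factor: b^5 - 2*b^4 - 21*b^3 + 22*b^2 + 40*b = (b + 4)*(b^4 - 6*b^3 + 3*b^2 + 10*b) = (b + 1)*(b + 4)*(b^3 - 7*b^2 + 10*b) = b*(b + 1)*(b + 4)*(b^2 - 7*b + 10) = b*(b - 2)*(b + 1)*(b + 4)*(b - 5)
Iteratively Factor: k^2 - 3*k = (k - 3)*(k)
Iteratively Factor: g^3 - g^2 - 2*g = (g - 2)*(g^2 + g) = (g - 2)*(g + 1)*(g)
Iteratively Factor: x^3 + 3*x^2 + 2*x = (x + 2)*(x^2 + x) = (x + 1)*(x + 2)*(x)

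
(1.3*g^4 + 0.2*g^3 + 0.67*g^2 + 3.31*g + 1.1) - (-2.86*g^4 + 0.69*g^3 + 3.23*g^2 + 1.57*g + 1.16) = 4.16*g^4 - 0.49*g^3 - 2.56*g^2 + 1.74*g - 0.0599999999999998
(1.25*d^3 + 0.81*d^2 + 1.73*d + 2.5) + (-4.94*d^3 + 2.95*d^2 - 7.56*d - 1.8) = -3.69*d^3 + 3.76*d^2 - 5.83*d + 0.7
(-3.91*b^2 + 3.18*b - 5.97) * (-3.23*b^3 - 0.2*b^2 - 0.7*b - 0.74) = 12.6293*b^5 - 9.4894*b^4 + 21.3841*b^3 + 1.8614*b^2 + 1.8258*b + 4.4178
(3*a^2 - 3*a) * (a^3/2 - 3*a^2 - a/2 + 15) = 3*a^5/2 - 21*a^4/2 + 15*a^3/2 + 93*a^2/2 - 45*a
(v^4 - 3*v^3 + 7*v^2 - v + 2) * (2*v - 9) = 2*v^5 - 15*v^4 + 41*v^3 - 65*v^2 + 13*v - 18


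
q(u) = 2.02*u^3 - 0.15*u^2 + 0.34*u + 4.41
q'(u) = 6.06*u^2 - 0.3*u + 0.34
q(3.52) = 91.85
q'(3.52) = 74.37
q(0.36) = 4.61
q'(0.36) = 1.02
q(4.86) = 234.40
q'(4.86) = 142.02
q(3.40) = 83.23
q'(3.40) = 69.37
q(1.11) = 7.37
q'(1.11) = 7.47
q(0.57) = 4.93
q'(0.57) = 2.14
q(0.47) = 4.75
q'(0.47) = 1.54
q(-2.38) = -24.48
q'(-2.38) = 35.38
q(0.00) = 4.41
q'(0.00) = 0.34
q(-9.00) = -1483.38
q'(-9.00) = 493.90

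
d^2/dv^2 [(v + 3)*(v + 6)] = 2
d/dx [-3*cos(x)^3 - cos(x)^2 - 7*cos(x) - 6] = (9*cos(x)^2 + 2*cos(x) + 7)*sin(x)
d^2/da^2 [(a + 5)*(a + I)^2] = 6*a + 10 + 4*I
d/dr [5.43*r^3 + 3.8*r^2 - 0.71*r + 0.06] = 16.29*r^2 + 7.6*r - 0.71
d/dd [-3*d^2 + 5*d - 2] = 5 - 6*d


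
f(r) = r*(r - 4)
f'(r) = 2*r - 4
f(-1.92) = 11.37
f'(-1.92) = -7.84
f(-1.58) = 8.82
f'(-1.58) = -7.16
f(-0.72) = 3.40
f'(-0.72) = -5.44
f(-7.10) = 78.81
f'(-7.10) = -18.20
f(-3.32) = 24.30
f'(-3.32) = -10.64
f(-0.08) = 0.33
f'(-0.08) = -4.16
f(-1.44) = 7.83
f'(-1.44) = -6.88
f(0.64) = -2.15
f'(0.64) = -2.72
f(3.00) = -3.00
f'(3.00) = 2.00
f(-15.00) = 285.00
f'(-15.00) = -34.00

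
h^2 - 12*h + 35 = (h - 7)*(h - 5)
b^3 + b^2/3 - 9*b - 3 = (b - 3)*(b + 1/3)*(b + 3)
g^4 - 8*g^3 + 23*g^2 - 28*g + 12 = (g - 3)*(g - 2)^2*(g - 1)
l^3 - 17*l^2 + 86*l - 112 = (l - 8)*(l - 7)*(l - 2)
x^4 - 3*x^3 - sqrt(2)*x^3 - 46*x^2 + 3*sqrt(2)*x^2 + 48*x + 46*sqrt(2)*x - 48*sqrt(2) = (x - 8)*(x - 1)*(x + 6)*(x - sqrt(2))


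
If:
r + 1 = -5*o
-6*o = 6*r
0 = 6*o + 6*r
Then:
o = -1/4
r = 1/4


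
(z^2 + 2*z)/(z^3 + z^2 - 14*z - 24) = z/(z^2 - z - 12)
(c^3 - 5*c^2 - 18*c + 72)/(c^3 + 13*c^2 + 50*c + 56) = (c^2 - 9*c + 18)/(c^2 + 9*c + 14)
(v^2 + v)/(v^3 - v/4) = 4*(v + 1)/(4*v^2 - 1)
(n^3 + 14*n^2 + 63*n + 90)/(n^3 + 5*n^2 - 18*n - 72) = (n + 5)/(n - 4)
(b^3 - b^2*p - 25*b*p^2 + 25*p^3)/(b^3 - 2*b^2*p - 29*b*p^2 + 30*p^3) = (-b + 5*p)/(-b + 6*p)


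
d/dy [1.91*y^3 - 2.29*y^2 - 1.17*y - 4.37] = 5.73*y^2 - 4.58*y - 1.17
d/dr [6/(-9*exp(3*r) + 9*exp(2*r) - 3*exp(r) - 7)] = (162*exp(2*r) - 108*exp(r) + 18)*exp(r)/(9*exp(3*r) - 9*exp(2*r) + 3*exp(r) + 7)^2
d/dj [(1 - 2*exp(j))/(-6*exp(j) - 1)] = 8*exp(j)/(6*exp(j) + 1)^2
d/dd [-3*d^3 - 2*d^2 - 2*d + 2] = -9*d^2 - 4*d - 2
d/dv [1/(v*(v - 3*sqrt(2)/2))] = (-4*v + 3*sqrt(2))/(v^2*(2*v^2 - 6*sqrt(2)*v + 9))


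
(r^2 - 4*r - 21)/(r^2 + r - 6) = (r - 7)/(r - 2)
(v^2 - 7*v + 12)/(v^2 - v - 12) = (v - 3)/(v + 3)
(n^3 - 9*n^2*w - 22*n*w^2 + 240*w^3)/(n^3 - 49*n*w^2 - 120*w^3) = (n - 6*w)/(n + 3*w)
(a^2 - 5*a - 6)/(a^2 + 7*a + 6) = (a - 6)/(a + 6)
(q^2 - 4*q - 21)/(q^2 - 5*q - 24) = (q - 7)/(q - 8)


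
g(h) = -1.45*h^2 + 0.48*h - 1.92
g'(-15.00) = 43.98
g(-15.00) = -335.37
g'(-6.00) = 17.88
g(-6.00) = -57.00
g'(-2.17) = 6.77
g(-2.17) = -9.79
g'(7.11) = -20.14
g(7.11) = -71.81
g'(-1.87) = 5.90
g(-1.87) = -7.89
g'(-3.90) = 11.79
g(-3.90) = -25.85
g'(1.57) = -4.07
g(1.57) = -4.74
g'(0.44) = -0.80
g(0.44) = -1.99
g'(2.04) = -5.44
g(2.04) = -6.98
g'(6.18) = -17.44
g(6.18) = -54.33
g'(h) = 0.48 - 2.9*h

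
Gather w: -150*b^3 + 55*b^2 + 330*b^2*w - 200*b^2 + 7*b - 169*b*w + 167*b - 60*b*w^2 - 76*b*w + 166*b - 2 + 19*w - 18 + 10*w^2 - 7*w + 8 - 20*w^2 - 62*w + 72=-150*b^3 - 145*b^2 + 340*b + w^2*(-60*b - 10) + w*(330*b^2 - 245*b - 50) + 60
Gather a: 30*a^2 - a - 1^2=30*a^2 - a - 1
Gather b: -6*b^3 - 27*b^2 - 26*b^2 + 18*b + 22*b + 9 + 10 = -6*b^3 - 53*b^2 + 40*b + 19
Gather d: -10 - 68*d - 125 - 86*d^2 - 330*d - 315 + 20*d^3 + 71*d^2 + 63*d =20*d^3 - 15*d^2 - 335*d - 450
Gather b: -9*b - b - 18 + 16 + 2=-10*b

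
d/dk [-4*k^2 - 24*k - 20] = -8*k - 24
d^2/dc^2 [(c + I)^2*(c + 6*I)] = 6*c + 16*I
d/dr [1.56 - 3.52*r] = -3.52000000000000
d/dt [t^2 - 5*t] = 2*t - 5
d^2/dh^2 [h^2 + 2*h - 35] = 2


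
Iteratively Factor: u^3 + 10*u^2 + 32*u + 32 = (u + 2)*(u^2 + 8*u + 16) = (u + 2)*(u + 4)*(u + 4)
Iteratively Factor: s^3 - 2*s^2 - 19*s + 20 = (s - 1)*(s^2 - s - 20) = (s - 1)*(s + 4)*(s - 5)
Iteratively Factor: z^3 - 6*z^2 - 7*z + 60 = (z - 4)*(z^2 - 2*z - 15) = (z - 4)*(z + 3)*(z - 5)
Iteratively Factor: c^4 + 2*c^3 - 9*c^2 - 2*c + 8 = (c - 1)*(c^3 + 3*c^2 - 6*c - 8) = (c - 2)*(c - 1)*(c^2 + 5*c + 4) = (c - 2)*(c - 1)*(c + 4)*(c + 1)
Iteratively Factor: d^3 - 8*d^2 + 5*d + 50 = (d + 2)*(d^2 - 10*d + 25) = (d - 5)*(d + 2)*(d - 5)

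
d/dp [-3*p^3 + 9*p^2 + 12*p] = -9*p^2 + 18*p + 12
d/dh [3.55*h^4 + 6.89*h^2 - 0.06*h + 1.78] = 14.2*h^3 + 13.78*h - 0.06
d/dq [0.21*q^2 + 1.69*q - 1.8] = 0.42*q + 1.69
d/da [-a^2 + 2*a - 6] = 2 - 2*a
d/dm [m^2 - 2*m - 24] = 2*m - 2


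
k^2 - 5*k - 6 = (k - 6)*(k + 1)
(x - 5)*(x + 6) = x^2 + x - 30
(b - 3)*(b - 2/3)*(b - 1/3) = b^3 - 4*b^2 + 29*b/9 - 2/3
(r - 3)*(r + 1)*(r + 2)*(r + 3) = r^4 + 3*r^3 - 7*r^2 - 27*r - 18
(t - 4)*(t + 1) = t^2 - 3*t - 4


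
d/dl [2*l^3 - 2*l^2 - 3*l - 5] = 6*l^2 - 4*l - 3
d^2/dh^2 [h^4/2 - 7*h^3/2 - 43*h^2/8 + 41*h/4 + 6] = 6*h^2 - 21*h - 43/4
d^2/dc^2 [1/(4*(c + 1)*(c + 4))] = ((c + 1)^2 + (c + 1)*(c + 4) + (c + 4)^2)/(2*(c + 1)^3*(c + 4)^3)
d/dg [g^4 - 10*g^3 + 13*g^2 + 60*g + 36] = 4*g^3 - 30*g^2 + 26*g + 60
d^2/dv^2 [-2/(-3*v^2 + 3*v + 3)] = 4*(v^2 - v - (2*v - 1)^2 - 1)/(3*(-v^2 + v + 1)^3)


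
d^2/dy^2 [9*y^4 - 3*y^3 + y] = 18*y*(6*y - 1)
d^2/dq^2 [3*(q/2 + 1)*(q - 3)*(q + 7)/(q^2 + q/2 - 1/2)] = 6*(-61*q^3 - 471*q^2 - 327*q - 133)/(8*q^6 + 12*q^5 - 6*q^4 - 11*q^3 + 3*q^2 + 3*q - 1)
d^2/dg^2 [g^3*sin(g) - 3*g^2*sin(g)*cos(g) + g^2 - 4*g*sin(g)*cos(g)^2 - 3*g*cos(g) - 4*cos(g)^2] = -g^3*sin(g) + 6*g^2*sin(2*g) + 6*g^2*cos(g) + 7*g*sin(g) + 9*g*sin(3*g) + 3*g*cos(g) - 12*g*cos(2*g) + 6*sin(g) - 3*sin(2*g) - 2*cos(g) + 8*cos(2*g) - 6*cos(3*g) + 2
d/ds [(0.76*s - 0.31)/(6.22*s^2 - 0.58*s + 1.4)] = (-4.7272*s^2 + 3.8564*s + 0.8842)/(38.6884*s^4 - 7.2152*s^3 + 17.7524*s^2 - 1.624*s + 1.96)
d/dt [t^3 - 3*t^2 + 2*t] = 3*t^2 - 6*t + 2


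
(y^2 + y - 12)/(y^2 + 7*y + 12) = (y - 3)/(y + 3)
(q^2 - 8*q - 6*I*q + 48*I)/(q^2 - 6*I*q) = (q - 8)/q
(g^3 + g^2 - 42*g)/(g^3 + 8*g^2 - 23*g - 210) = g*(g - 6)/(g^2 + g - 30)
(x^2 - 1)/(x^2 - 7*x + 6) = (x + 1)/(x - 6)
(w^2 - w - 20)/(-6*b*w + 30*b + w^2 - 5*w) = (w + 4)/(-6*b + w)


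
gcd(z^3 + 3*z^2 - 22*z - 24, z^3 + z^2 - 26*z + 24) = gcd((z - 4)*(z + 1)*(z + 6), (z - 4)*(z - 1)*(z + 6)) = z^2 + 2*z - 24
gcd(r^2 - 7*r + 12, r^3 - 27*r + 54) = r - 3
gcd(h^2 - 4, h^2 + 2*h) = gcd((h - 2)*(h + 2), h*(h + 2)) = h + 2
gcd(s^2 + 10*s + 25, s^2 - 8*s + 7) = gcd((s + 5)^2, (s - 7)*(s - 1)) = 1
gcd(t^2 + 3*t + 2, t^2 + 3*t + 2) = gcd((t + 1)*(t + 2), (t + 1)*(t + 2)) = t^2 + 3*t + 2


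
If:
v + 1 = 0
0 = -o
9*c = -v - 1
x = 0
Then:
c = 0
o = 0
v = -1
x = 0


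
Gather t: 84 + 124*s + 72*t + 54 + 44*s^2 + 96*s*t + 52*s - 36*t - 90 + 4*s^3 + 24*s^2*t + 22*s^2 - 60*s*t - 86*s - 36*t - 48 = 4*s^3 + 66*s^2 + 90*s + t*(24*s^2 + 36*s)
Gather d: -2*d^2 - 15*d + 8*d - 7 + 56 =-2*d^2 - 7*d + 49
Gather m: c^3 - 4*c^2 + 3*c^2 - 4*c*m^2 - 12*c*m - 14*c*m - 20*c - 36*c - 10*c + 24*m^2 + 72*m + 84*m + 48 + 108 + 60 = c^3 - c^2 - 66*c + m^2*(24 - 4*c) + m*(156 - 26*c) + 216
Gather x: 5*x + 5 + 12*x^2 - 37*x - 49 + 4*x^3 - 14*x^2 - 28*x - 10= 4*x^3 - 2*x^2 - 60*x - 54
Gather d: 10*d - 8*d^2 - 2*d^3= -2*d^3 - 8*d^2 + 10*d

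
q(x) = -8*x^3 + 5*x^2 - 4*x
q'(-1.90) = -109.64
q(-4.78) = 1007.08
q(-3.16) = 315.00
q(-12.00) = 14592.00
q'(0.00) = -4.00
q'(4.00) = -348.00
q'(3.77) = -307.41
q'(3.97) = -342.56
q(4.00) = -448.00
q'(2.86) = -171.71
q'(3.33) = -236.83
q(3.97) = -437.64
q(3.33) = -253.28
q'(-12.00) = -3580.00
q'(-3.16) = -275.25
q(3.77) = -372.68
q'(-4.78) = -600.16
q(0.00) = 0.00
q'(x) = -24*x^2 + 10*x - 4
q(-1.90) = 80.52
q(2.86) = -157.69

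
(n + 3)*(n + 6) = n^2 + 9*n + 18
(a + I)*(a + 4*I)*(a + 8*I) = a^3 + 13*I*a^2 - 44*a - 32*I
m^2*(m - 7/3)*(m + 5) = m^4 + 8*m^3/3 - 35*m^2/3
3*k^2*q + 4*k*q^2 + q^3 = q*(k + q)*(3*k + q)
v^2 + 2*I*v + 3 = (v - I)*(v + 3*I)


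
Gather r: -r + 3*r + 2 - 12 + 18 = 2*r + 8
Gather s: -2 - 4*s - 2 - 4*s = -8*s - 4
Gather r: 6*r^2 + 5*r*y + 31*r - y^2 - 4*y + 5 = 6*r^2 + r*(5*y + 31) - y^2 - 4*y + 5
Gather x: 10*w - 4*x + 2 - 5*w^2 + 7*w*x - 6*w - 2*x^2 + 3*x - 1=-5*w^2 + 4*w - 2*x^2 + x*(7*w - 1) + 1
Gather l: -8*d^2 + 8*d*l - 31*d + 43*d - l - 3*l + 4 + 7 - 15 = -8*d^2 + 12*d + l*(8*d - 4) - 4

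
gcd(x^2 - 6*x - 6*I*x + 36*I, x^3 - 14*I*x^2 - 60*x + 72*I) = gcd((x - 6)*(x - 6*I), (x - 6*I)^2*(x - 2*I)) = x - 6*I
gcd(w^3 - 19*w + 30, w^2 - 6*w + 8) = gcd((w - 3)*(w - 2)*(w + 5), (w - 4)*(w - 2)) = w - 2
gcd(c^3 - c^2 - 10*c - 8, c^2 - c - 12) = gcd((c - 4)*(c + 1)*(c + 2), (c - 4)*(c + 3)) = c - 4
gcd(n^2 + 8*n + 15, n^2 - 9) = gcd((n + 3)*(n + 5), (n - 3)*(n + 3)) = n + 3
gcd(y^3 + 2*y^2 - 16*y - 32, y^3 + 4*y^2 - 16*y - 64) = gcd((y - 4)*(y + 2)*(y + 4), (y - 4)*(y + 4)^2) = y^2 - 16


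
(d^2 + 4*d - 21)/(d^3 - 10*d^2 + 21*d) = (d + 7)/(d*(d - 7))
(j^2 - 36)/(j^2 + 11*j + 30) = (j - 6)/(j + 5)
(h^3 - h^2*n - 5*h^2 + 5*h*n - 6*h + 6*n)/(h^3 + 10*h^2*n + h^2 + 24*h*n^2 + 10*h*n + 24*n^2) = (h^2 - h*n - 6*h + 6*n)/(h^2 + 10*h*n + 24*n^2)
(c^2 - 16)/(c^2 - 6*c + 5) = (c^2 - 16)/(c^2 - 6*c + 5)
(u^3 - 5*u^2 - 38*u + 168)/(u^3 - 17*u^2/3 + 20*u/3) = 3*(u^2 - u - 42)/(u*(3*u - 5))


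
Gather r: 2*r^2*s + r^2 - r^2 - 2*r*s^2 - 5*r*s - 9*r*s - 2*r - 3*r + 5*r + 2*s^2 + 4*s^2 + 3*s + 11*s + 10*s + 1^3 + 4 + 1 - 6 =2*r^2*s + r*(-2*s^2 - 14*s) + 6*s^2 + 24*s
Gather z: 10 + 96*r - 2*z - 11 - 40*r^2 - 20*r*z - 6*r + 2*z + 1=-40*r^2 - 20*r*z + 90*r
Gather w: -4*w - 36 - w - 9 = -5*w - 45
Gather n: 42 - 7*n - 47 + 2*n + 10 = 5 - 5*n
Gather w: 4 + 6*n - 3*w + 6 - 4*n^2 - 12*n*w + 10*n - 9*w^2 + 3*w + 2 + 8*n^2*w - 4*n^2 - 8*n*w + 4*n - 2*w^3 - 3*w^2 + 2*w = -8*n^2 + 20*n - 2*w^3 - 12*w^2 + w*(8*n^2 - 20*n + 2) + 12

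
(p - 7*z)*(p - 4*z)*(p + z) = p^3 - 10*p^2*z + 17*p*z^2 + 28*z^3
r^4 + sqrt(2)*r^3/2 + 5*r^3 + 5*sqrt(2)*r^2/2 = r^2*(r + 5)*(r + sqrt(2)/2)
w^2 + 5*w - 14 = (w - 2)*(w + 7)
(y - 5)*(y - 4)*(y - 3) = y^3 - 12*y^2 + 47*y - 60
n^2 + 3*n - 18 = (n - 3)*(n + 6)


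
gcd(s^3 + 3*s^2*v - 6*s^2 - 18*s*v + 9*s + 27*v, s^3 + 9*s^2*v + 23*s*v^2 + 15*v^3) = s + 3*v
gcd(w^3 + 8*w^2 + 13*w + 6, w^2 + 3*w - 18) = w + 6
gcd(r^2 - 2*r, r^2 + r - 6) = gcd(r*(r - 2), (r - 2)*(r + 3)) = r - 2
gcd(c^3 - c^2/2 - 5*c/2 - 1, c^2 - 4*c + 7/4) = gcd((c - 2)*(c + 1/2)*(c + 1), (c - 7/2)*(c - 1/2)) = 1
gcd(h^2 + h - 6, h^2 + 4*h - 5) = 1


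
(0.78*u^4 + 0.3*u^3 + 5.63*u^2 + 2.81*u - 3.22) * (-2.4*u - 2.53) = -1.872*u^5 - 2.6934*u^4 - 14.271*u^3 - 20.9879*u^2 + 0.6187*u + 8.1466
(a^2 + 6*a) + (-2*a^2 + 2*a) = -a^2 + 8*a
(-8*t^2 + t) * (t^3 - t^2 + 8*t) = -8*t^5 + 9*t^4 - 65*t^3 + 8*t^2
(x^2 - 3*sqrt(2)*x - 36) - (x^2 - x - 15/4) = -3*sqrt(2)*x + x - 129/4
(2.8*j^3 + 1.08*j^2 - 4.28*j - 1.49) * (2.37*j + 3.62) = 6.636*j^4 + 12.6956*j^3 - 6.234*j^2 - 19.0249*j - 5.3938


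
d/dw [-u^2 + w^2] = 2*w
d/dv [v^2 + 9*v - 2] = 2*v + 9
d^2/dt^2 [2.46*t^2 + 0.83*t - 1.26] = 4.92000000000000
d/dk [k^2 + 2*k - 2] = 2*k + 2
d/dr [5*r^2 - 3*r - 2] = 10*r - 3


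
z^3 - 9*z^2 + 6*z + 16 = (z - 8)*(z - 2)*(z + 1)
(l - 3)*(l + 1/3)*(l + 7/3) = l^3 - l^2/3 - 65*l/9 - 7/3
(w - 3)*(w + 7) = w^2 + 4*w - 21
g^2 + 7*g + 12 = (g + 3)*(g + 4)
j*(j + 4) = j^2 + 4*j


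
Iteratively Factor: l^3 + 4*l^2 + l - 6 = (l + 3)*(l^2 + l - 2) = (l - 1)*(l + 3)*(l + 2)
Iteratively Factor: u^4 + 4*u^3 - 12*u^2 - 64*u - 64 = (u + 4)*(u^3 - 12*u - 16) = (u - 4)*(u + 4)*(u^2 + 4*u + 4) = (u - 4)*(u + 2)*(u + 4)*(u + 2)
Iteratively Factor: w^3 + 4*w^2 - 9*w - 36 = (w + 3)*(w^2 + w - 12) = (w + 3)*(w + 4)*(w - 3)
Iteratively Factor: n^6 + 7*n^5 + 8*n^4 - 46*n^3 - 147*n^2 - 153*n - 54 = (n + 3)*(n^5 + 4*n^4 - 4*n^3 - 34*n^2 - 45*n - 18) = (n + 3)^2*(n^4 + n^3 - 7*n^2 - 13*n - 6) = (n + 1)*(n + 3)^2*(n^3 - 7*n - 6) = (n - 3)*(n + 1)*(n + 3)^2*(n^2 + 3*n + 2) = (n - 3)*(n + 1)^2*(n + 3)^2*(n + 2)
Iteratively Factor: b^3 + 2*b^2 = (b + 2)*(b^2) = b*(b + 2)*(b)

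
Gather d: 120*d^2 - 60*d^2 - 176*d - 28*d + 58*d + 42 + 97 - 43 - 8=60*d^2 - 146*d + 88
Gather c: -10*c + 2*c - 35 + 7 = -8*c - 28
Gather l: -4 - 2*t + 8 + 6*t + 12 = 4*t + 16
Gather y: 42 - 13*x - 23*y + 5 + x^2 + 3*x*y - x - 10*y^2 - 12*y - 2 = x^2 - 14*x - 10*y^2 + y*(3*x - 35) + 45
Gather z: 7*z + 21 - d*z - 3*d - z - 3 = -3*d + z*(6 - d) + 18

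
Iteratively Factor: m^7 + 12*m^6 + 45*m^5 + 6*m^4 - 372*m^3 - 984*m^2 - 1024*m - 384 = (m + 4)*(m^6 + 8*m^5 + 13*m^4 - 46*m^3 - 188*m^2 - 232*m - 96) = (m + 2)*(m + 4)*(m^5 + 6*m^4 + m^3 - 48*m^2 - 92*m - 48) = (m + 2)*(m + 4)^2*(m^4 + 2*m^3 - 7*m^2 - 20*m - 12) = (m + 1)*(m + 2)*(m + 4)^2*(m^3 + m^2 - 8*m - 12) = (m + 1)*(m + 2)^2*(m + 4)^2*(m^2 - m - 6) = (m - 3)*(m + 1)*(m + 2)^2*(m + 4)^2*(m + 2)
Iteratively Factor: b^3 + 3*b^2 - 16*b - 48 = (b + 4)*(b^2 - b - 12) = (b + 3)*(b + 4)*(b - 4)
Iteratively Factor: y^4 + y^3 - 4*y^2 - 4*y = (y)*(y^3 + y^2 - 4*y - 4) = y*(y + 1)*(y^2 - 4) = y*(y - 2)*(y + 1)*(y + 2)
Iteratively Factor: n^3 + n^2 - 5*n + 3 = (n + 3)*(n^2 - 2*n + 1) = (n - 1)*(n + 3)*(n - 1)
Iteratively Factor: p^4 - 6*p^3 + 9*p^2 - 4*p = (p - 4)*(p^3 - 2*p^2 + p) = p*(p - 4)*(p^2 - 2*p + 1) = p*(p - 4)*(p - 1)*(p - 1)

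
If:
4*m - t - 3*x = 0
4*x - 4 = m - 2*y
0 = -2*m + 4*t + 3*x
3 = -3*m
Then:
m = -1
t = 2/3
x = -14/9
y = 83/18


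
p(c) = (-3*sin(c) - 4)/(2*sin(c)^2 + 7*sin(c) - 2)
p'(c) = (-4*sin(c)*cos(c) - 7*cos(c))*(-3*sin(c) - 4)/(2*sin(c)^2 + 7*sin(c) - 2)^2 - 3*cos(c)/(2*sin(c)^2 + 7*sin(c) - 2) = (6*sin(c)^2 + 16*sin(c) + 34)*cos(c)/(7*sin(c) - cos(2*c) - 1)^2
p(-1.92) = 0.17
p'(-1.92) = -0.18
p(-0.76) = 0.33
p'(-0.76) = 0.54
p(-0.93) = 0.25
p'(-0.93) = 0.37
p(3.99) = 0.29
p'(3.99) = -0.45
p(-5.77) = -2.85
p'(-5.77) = 10.25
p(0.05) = 2.52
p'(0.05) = 12.85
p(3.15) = 1.93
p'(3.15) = -7.99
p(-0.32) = 0.76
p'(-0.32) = 1.75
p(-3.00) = 1.21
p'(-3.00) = -3.63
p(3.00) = 4.55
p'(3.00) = -38.09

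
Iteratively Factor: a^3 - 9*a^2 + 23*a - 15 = (a - 3)*(a^2 - 6*a + 5) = (a - 5)*(a - 3)*(a - 1)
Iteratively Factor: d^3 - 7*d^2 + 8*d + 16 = (d - 4)*(d^2 - 3*d - 4) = (d - 4)^2*(d + 1)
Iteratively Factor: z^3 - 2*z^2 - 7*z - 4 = (z + 1)*(z^2 - 3*z - 4) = (z - 4)*(z + 1)*(z + 1)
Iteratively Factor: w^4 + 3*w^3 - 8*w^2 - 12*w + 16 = (w - 2)*(w^3 + 5*w^2 + 2*w - 8) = (w - 2)*(w - 1)*(w^2 + 6*w + 8) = (w - 2)*(w - 1)*(w + 2)*(w + 4)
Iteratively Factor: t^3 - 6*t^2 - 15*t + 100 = (t - 5)*(t^2 - t - 20) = (t - 5)*(t + 4)*(t - 5)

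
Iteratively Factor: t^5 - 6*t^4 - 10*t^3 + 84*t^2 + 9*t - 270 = (t + 3)*(t^4 - 9*t^3 + 17*t^2 + 33*t - 90) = (t - 3)*(t + 3)*(t^3 - 6*t^2 - t + 30) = (t - 5)*(t - 3)*(t + 3)*(t^2 - t - 6) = (t - 5)*(t - 3)*(t + 2)*(t + 3)*(t - 3)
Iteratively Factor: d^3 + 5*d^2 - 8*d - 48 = (d - 3)*(d^2 + 8*d + 16) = (d - 3)*(d + 4)*(d + 4)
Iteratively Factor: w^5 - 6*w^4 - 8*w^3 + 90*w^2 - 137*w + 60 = (w - 1)*(w^4 - 5*w^3 - 13*w^2 + 77*w - 60) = (w - 1)*(w + 4)*(w^3 - 9*w^2 + 23*w - 15) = (w - 1)^2*(w + 4)*(w^2 - 8*w + 15) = (w - 3)*(w - 1)^2*(w + 4)*(w - 5)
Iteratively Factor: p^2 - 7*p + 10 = (p - 5)*(p - 2)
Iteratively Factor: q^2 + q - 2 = (q - 1)*(q + 2)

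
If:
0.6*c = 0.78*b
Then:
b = 0.769230769230769*c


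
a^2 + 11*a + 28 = (a + 4)*(a + 7)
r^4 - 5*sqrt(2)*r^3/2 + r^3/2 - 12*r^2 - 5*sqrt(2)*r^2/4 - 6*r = r*(r + 1/2)*(r - 4*sqrt(2))*(r + 3*sqrt(2)/2)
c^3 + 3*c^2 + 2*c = c*(c + 1)*(c + 2)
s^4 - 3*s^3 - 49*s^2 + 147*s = s*(s - 7)*(s - 3)*(s + 7)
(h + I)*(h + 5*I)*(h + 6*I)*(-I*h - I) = -I*h^4 + 12*h^3 - I*h^3 + 12*h^2 + 41*I*h^2 - 30*h + 41*I*h - 30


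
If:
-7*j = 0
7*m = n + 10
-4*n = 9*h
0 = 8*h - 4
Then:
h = 1/2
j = 0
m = 71/56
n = -9/8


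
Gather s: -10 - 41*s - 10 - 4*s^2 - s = -4*s^2 - 42*s - 20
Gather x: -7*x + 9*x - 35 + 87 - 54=2*x - 2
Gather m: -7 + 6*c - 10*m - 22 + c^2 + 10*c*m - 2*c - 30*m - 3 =c^2 + 4*c + m*(10*c - 40) - 32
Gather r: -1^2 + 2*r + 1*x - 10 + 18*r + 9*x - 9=20*r + 10*x - 20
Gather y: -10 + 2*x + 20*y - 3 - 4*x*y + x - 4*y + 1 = 3*x + y*(16 - 4*x) - 12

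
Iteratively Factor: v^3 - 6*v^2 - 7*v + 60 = (v + 3)*(v^2 - 9*v + 20) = (v - 4)*(v + 3)*(v - 5)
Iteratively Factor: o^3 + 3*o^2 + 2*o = (o + 1)*(o^2 + 2*o) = o*(o + 1)*(o + 2)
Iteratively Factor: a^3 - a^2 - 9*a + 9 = (a + 3)*(a^2 - 4*a + 3) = (a - 3)*(a + 3)*(a - 1)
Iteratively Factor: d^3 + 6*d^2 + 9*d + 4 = (d + 1)*(d^2 + 5*d + 4) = (d + 1)^2*(d + 4)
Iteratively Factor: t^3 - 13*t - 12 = (t - 4)*(t^2 + 4*t + 3) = (t - 4)*(t + 1)*(t + 3)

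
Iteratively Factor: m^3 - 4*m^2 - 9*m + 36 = (m - 3)*(m^2 - m - 12) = (m - 4)*(m - 3)*(m + 3)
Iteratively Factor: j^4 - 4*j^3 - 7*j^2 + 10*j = (j + 2)*(j^3 - 6*j^2 + 5*j) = (j - 5)*(j + 2)*(j^2 - j) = (j - 5)*(j - 1)*(j + 2)*(j)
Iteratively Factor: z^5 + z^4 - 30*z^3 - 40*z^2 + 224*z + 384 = (z - 4)*(z^4 + 5*z^3 - 10*z^2 - 80*z - 96) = (z - 4)^2*(z^3 + 9*z^2 + 26*z + 24) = (z - 4)^2*(z + 2)*(z^2 + 7*z + 12) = (z - 4)^2*(z + 2)*(z + 4)*(z + 3)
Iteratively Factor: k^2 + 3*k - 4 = (k + 4)*(k - 1)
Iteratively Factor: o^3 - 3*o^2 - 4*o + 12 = (o + 2)*(o^2 - 5*o + 6) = (o - 2)*(o + 2)*(o - 3)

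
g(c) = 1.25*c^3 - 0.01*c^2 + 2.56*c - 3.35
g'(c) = 3.75*c^2 - 0.02*c + 2.56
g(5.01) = 166.41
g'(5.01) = 96.59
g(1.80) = 8.52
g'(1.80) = 14.67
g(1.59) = 5.72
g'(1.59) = 12.01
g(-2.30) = -24.50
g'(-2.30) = 22.44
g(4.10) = 93.13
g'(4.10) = 65.52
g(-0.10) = -3.61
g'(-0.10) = 2.60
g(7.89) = 630.19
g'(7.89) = 235.85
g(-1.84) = -15.88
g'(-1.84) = 15.29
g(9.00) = 930.13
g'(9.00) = 306.13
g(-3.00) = -44.87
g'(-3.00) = 36.37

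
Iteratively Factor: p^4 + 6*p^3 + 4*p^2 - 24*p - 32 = (p + 4)*(p^3 + 2*p^2 - 4*p - 8) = (p - 2)*(p + 4)*(p^2 + 4*p + 4) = (p - 2)*(p + 2)*(p + 4)*(p + 2)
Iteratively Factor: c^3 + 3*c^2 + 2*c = (c + 1)*(c^2 + 2*c) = (c + 1)*(c + 2)*(c)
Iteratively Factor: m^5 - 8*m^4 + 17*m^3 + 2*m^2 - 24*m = (m + 1)*(m^4 - 9*m^3 + 26*m^2 - 24*m) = (m - 4)*(m + 1)*(m^3 - 5*m^2 + 6*m) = (m - 4)*(m - 3)*(m + 1)*(m^2 - 2*m) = (m - 4)*(m - 3)*(m - 2)*(m + 1)*(m)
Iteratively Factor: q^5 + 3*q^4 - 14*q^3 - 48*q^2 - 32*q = (q + 2)*(q^4 + q^3 - 16*q^2 - 16*q) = (q - 4)*(q + 2)*(q^3 + 5*q^2 + 4*q) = (q - 4)*(q + 2)*(q + 4)*(q^2 + q) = (q - 4)*(q + 1)*(q + 2)*(q + 4)*(q)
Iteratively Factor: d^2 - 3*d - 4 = (d - 4)*(d + 1)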